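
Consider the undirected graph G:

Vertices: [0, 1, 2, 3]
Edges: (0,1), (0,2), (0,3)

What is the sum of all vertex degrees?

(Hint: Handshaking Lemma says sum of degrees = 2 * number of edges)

Count edges: 3 edges.
By Handshaking Lemma: sum of degrees = 2 * 3 = 6.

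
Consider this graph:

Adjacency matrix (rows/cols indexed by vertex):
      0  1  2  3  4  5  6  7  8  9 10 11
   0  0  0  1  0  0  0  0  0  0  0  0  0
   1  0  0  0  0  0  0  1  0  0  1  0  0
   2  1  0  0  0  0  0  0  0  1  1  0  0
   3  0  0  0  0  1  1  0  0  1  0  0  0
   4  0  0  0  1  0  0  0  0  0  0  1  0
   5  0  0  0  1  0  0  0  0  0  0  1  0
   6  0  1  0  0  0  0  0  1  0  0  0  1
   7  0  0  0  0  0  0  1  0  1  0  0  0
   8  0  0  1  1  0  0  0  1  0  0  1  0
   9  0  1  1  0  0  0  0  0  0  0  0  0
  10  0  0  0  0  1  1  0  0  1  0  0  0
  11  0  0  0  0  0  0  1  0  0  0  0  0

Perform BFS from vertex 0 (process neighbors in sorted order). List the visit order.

BFS from vertex 0 (neighbors processed in ascending order):
Visit order: 0, 2, 8, 9, 3, 7, 10, 1, 4, 5, 6, 11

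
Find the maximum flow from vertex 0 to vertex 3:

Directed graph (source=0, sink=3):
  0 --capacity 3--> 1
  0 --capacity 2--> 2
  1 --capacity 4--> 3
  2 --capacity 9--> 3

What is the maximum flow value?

Computing max flow:
  Flow on (0->1): 3/3
  Flow on (0->2): 2/2
  Flow on (1->3): 3/4
  Flow on (2->3): 2/9
Maximum flow = 5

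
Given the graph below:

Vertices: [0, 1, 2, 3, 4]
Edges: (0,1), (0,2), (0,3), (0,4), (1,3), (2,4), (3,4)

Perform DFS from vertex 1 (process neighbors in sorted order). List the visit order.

DFS from vertex 1 (neighbors processed in ascending order):
Visit order: 1, 0, 2, 4, 3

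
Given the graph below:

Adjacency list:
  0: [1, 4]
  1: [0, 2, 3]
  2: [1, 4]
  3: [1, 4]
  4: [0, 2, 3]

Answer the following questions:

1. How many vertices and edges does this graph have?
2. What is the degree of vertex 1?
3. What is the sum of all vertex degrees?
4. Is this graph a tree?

Count: 5 vertices, 6 edges.
Vertex 1 has neighbors [0, 2, 3], degree = 3.
Handshaking lemma: 2 * 6 = 12.
A tree on 5 vertices has 4 edges. This graph has 6 edges (2 extra). Not a tree.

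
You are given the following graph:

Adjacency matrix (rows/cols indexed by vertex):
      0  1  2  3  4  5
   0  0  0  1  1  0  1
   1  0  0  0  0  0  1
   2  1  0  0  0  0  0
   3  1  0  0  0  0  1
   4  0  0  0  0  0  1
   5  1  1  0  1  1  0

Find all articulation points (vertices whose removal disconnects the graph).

An articulation point is a vertex whose removal disconnects the graph.
Articulation points: [0, 5]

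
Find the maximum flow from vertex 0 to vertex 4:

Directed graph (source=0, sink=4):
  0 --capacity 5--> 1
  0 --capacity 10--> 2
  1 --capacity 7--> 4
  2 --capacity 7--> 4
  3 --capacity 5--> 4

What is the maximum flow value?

Computing max flow:
  Flow on (0->1): 5/5
  Flow on (0->2): 7/10
  Flow on (1->4): 5/7
  Flow on (2->4): 7/7
Maximum flow = 12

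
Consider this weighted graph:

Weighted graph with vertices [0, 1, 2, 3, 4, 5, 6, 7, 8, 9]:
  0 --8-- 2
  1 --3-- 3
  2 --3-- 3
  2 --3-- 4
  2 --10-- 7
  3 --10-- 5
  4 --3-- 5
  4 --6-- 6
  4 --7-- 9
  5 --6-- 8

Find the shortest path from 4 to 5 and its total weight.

Using Dijkstra's algorithm from vertex 4:
Shortest path: 4 -> 5
Total weight: 3 = 3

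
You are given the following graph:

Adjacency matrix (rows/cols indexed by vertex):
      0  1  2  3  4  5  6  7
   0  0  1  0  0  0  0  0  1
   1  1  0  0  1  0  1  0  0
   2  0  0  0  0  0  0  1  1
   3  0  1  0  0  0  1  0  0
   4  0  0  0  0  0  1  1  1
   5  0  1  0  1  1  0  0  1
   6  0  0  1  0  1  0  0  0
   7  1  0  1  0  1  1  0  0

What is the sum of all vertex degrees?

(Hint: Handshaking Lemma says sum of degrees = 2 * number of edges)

Count edges: 11 edges.
By Handshaking Lemma: sum of degrees = 2 * 11 = 22.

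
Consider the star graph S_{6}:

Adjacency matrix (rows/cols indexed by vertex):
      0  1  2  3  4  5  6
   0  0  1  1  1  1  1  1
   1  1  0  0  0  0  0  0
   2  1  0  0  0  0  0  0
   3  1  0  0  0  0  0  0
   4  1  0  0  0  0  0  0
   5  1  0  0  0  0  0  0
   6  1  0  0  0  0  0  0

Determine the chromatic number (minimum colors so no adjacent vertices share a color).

S_{6} has one hub adjacent to 6 leaves; leaves are pairwise non-adjacent.
Color the hub 0 and every leaf 1.
Chromatic number = 2.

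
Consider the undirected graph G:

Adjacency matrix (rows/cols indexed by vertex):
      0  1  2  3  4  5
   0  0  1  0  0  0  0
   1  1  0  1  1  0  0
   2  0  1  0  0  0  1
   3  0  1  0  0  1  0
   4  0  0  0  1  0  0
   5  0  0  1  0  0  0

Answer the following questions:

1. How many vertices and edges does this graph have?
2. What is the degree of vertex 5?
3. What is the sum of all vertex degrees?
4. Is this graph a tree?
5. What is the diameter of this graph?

Count: 6 vertices, 5 edges.
Vertex 5 has neighbors [2], degree = 1.
Handshaking lemma: 2 * 5 = 10.
A graph is a tree iff it is connected and has exactly n-1 edges. This graph is connected (all 6 vertices in one component) and has 6-1 = 5 edges. It is a tree.
Diameter (longest shortest path) = 4.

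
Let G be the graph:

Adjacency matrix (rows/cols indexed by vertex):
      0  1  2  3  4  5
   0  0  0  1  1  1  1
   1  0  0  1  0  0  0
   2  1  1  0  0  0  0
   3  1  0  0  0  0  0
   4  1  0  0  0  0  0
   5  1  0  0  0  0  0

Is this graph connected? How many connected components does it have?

Checking connectivity: the graph has 1 connected component(s).
All vertices are reachable from each other. The graph IS connected.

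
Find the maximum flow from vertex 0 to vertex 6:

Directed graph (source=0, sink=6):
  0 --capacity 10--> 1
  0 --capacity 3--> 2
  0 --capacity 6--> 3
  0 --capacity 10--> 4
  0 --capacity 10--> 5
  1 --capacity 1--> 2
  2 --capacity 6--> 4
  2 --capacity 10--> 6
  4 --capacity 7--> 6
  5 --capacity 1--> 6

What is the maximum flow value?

Computing max flow:
  Flow on (0->1): 1/10
  Flow on (0->2): 3/3
  Flow on (0->4): 7/10
  Flow on (0->5): 1/10
  Flow on (1->2): 1/1
  Flow on (2->6): 4/10
  Flow on (4->6): 7/7
  Flow on (5->6): 1/1
Maximum flow = 12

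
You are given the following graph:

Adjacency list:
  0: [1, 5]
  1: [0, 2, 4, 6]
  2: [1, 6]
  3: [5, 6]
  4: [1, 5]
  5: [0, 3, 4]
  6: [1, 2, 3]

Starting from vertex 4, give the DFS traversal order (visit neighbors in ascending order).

DFS from vertex 4 (neighbors processed in ascending order):
Visit order: 4, 1, 0, 5, 3, 6, 2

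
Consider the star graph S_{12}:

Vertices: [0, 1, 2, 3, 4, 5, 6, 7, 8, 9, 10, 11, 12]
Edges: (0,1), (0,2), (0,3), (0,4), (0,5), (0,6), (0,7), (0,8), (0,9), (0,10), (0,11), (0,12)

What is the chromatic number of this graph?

S_{12} has one hub adjacent to 12 leaves; leaves are pairwise non-adjacent.
Color the hub 0 and every leaf 1.
Chromatic number = 2.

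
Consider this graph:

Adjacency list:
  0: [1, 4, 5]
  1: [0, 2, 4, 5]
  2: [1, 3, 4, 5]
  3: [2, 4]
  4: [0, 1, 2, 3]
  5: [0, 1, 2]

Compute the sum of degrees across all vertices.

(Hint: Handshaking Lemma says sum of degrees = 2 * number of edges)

Count edges: 10 edges.
By Handshaking Lemma: sum of degrees = 2 * 10 = 20.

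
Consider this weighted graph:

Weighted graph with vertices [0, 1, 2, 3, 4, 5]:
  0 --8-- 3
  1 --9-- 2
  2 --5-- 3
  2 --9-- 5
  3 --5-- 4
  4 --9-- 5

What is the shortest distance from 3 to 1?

Using Dijkstra's algorithm from vertex 3:
Shortest path: 3 -> 2 -> 1
Total weight: 5 + 9 = 14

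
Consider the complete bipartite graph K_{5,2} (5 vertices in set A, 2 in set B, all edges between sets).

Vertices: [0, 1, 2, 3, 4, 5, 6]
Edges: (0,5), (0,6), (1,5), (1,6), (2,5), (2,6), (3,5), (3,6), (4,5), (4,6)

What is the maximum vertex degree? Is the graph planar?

Set-A vertices have degree 2; set-B vertices have degree 5. Maximum degree = max(5,2) = 5.
min(5,2) <= 2, so K_{5,2} avoids a K_{3,3} subdivision and is planar.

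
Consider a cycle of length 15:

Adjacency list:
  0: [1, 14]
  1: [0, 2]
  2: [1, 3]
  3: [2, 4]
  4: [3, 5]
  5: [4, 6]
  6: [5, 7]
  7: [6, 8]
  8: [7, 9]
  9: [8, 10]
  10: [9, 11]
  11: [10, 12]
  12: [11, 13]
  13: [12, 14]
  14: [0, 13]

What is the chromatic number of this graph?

This is an odd cycle (C_15). Odd cycles are not bipartite (any 2-coloring forces two adjacent vertices to match), and 3 colors suffice.
Chromatic number = 3.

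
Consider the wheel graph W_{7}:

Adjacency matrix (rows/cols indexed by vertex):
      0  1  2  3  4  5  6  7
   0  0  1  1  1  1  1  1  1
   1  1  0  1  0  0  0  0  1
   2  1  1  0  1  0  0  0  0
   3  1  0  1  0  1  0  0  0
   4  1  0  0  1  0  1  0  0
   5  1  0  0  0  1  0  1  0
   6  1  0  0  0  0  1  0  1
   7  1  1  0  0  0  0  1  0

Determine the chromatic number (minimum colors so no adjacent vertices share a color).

W_{7} = C_{7} plus a hub adjacent to every cycle vertex.
The outer cycle needs 3 colors (odd cycle); the hub is adjacent to all of them so needs a fresh color.
Chromatic number = 3 + 1 = 4.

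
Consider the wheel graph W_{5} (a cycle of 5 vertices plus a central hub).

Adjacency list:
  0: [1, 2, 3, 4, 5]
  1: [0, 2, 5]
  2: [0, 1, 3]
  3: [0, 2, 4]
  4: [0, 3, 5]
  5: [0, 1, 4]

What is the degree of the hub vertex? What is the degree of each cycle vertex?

The hub connects to all 5 cycle vertices, so deg(hub) = 5.
Each cycle vertex connects to 2 neighbors on the cycle plus the hub, so deg(cycle vertex) = 3.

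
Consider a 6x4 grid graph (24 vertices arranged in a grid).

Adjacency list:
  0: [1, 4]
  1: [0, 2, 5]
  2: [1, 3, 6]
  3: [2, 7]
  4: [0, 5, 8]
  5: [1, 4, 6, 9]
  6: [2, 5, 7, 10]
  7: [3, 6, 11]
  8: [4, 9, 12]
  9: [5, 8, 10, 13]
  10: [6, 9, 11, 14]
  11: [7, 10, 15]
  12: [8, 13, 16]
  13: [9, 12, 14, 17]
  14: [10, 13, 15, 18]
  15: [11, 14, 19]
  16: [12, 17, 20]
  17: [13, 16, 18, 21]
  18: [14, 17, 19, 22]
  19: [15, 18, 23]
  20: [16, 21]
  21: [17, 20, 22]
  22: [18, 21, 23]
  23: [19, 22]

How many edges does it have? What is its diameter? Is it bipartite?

A 6x4 grid has 20 vertical edges and 18 horizontal edges.
Total edges = 20 + 18 = 38.
Diameter = (6-1) + (4-1) = 8 (corner to opposite corner).
Grid graphs are bipartite (checkerboard coloring).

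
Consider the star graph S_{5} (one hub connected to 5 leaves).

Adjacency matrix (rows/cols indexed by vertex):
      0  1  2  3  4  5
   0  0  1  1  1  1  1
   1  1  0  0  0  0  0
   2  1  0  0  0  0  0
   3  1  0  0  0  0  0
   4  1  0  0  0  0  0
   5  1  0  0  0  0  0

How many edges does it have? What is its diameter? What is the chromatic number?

Star graph S_{5}: the hub connects to all 5 leaves.
Edges = 5.
Diameter = 2 (any leaf to hub is 1, leaf to leaf through hub is 2).
Star graphs are bipartite (hub vs leaves), so chromatic number = 2.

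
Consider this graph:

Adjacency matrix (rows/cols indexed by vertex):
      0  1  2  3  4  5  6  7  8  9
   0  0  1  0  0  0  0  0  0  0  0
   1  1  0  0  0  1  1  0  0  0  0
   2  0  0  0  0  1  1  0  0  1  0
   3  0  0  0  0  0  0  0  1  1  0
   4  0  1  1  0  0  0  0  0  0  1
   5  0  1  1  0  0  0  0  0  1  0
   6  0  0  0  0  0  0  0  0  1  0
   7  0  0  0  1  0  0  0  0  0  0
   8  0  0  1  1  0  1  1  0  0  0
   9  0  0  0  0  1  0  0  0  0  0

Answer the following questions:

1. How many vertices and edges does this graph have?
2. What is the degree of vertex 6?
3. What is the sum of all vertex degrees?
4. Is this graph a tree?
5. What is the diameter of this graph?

Count: 10 vertices, 11 edges.
Vertex 6 has neighbors [8], degree = 1.
Handshaking lemma: 2 * 11 = 22.
A tree on 10 vertices has 9 edges. This graph has 11 edges (2 extra). Not a tree.
Diameter (longest shortest path) = 5.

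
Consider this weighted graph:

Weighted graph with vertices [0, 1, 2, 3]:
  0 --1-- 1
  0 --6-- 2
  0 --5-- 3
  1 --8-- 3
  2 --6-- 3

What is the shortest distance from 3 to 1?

Using Dijkstra's algorithm from vertex 3:
Shortest path: 3 -> 0 -> 1
Total weight: 5 + 1 = 6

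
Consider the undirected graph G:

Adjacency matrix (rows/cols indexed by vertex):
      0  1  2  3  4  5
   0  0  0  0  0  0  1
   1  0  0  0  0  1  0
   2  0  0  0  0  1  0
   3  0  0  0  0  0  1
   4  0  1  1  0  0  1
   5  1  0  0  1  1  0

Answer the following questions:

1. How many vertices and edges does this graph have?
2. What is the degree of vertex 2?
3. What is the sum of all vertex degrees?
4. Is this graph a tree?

Count: 6 vertices, 5 edges.
Vertex 2 has neighbors [4], degree = 1.
Handshaking lemma: 2 * 5 = 10.
A graph is a tree iff it is connected and has exactly n-1 edges. This graph is connected (all 6 vertices in one component) and has 6-1 = 5 edges. It is a tree.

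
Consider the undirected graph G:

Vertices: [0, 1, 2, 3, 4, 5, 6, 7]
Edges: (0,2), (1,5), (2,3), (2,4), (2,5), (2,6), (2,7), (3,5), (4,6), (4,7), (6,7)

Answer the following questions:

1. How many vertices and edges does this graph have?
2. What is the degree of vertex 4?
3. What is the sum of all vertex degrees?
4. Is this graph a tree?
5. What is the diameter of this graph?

Count: 8 vertices, 11 edges.
Vertex 4 has neighbors [2, 6, 7], degree = 3.
Handshaking lemma: 2 * 11 = 22.
A tree on 8 vertices has 7 edges. This graph has 11 edges (4 extra). Not a tree.
Diameter (longest shortest path) = 3.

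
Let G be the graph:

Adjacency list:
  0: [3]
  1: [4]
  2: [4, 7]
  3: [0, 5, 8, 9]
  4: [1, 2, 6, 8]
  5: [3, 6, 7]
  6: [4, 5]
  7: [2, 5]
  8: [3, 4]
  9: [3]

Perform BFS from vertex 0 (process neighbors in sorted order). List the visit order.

BFS from vertex 0 (neighbors processed in ascending order):
Visit order: 0, 3, 5, 8, 9, 6, 7, 4, 2, 1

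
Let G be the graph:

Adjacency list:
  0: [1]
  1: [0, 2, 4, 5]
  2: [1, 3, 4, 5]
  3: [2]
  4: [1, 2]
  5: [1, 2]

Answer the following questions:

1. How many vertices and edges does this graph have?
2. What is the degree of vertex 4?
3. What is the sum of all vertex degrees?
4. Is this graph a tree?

Count: 6 vertices, 7 edges.
Vertex 4 has neighbors [1, 2], degree = 2.
Handshaking lemma: 2 * 7 = 14.
A tree on 6 vertices has 5 edges. This graph has 7 edges (2 extra). Not a tree.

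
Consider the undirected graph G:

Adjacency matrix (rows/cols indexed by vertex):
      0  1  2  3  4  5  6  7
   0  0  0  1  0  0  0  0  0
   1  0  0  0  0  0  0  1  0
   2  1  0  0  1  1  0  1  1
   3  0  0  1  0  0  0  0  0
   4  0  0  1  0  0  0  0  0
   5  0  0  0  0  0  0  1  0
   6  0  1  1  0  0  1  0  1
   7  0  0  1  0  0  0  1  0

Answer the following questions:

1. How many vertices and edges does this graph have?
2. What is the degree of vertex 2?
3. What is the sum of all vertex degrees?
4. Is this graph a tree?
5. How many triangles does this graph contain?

Count: 8 vertices, 8 edges.
Vertex 2 has neighbors [0, 3, 4, 6, 7], degree = 5.
Handshaking lemma: 2 * 8 = 16.
A tree on 8 vertices has 7 edges. This graph has 8 edges (1 extra). Not a tree.
Number of triangles = 1.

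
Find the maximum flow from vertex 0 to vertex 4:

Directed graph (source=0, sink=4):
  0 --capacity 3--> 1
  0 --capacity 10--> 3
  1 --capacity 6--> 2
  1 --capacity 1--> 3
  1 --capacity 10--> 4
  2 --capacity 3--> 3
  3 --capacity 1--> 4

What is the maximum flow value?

Computing max flow:
  Flow on (0->1): 3/3
  Flow on (0->3): 1/10
  Flow on (1->4): 3/10
  Flow on (3->4): 1/1
Maximum flow = 4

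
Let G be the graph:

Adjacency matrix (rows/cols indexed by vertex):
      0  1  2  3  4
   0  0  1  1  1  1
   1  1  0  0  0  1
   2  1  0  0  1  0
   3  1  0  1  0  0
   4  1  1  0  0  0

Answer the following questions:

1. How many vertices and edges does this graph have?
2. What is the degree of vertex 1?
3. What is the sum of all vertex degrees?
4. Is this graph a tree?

Count: 5 vertices, 6 edges.
Vertex 1 has neighbors [0, 4], degree = 2.
Handshaking lemma: 2 * 6 = 12.
A tree on 5 vertices has 4 edges. This graph has 6 edges (2 extra). Not a tree.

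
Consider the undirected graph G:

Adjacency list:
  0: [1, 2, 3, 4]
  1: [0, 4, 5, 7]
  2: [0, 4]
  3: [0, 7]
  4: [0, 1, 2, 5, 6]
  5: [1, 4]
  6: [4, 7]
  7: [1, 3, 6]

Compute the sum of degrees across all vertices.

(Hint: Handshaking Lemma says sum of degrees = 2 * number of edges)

Count edges: 12 edges.
By Handshaking Lemma: sum of degrees = 2 * 12 = 24.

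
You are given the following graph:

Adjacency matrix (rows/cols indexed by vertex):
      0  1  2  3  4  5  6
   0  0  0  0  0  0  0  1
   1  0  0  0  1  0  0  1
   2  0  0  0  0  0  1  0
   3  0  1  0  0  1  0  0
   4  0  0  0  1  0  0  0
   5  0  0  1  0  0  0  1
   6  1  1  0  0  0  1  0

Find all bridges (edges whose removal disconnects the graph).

A bridge is an edge whose removal increases the number of connected components.
Bridges found: (0,6), (1,3), (1,6), (2,5), (3,4), (5,6)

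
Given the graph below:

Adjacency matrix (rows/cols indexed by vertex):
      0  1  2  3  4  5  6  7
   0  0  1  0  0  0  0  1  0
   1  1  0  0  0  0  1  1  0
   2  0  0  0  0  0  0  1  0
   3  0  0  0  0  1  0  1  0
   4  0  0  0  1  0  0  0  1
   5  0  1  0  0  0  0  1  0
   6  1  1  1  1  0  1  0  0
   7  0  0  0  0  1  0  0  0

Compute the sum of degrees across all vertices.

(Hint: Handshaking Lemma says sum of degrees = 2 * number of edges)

Count edges: 9 edges.
By Handshaking Lemma: sum of degrees = 2 * 9 = 18.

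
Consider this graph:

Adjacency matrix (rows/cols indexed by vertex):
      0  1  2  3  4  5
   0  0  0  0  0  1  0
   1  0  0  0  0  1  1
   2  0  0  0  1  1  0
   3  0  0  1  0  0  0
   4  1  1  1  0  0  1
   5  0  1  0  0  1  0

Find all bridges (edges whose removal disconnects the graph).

A bridge is an edge whose removal increases the number of connected components.
Bridges found: (0,4), (2,3), (2,4)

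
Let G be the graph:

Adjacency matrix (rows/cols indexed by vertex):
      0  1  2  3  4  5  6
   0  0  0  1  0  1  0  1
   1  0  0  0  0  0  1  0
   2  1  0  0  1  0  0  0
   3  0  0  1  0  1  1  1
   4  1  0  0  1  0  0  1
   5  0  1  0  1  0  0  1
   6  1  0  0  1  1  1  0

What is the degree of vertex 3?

Vertex 3 has neighbors [2, 4, 5, 6], so deg(3) = 4.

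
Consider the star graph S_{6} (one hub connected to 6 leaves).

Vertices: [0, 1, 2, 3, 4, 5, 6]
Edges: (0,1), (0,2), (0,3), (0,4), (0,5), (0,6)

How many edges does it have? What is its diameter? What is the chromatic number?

Star graph S_{6}: the hub connects to all 6 leaves.
Edges = 6.
Diameter = 2 (any leaf to hub is 1, leaf to leaf through hub is 2).
Star graphs are bipartite (hub vs leaves), so chromatic number = 2.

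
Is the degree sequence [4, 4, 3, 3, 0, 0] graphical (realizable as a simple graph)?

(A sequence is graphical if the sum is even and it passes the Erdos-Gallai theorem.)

Sum of degrees = 14. Sum is even but fails Erdos-Gallai. The sequence is NOT graphical.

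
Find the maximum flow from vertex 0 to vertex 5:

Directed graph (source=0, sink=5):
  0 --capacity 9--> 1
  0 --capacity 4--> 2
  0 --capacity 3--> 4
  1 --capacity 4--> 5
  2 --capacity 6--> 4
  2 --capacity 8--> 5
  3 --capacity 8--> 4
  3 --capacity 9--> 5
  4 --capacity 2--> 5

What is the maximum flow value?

Computing max flow:
  Flow on (0->1): 4/9
  Flow on (0->2): 4/4
  Flow on (0->4): 2/3
  Flow on (1->5): 4/4
  Flow on (2->5): 4/8
  Flow on (4->5): 2/2
Maximum flow = 10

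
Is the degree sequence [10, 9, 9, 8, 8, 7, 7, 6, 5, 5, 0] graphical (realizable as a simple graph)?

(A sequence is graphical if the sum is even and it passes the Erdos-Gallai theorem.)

Sum of degrees = 74. Sum is even but fails Erdos-Gallai. The sequence is NOT graphical.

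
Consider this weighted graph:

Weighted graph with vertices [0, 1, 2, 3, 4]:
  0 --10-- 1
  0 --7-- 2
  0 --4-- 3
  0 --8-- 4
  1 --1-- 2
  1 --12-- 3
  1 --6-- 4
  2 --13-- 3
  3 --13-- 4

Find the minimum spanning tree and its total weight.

Applying Kruskal's algorithm (sort edges by weight, add if no cycle):
  Add (1,2) w=1
  Add (0,3) w=4
  Add (1,4) w=6
  Add (0,2) w=7
  Skip (0,4) w=8 (creates cycle)
  Skip (0,1) w=10 (creates cycle)
  Skip (1,3) w=12 (creates cycle)
  Skip (2,3) w=13 (creates cycle)
  Skip (3,4) w=13 (creates cycle)
MST weight = 18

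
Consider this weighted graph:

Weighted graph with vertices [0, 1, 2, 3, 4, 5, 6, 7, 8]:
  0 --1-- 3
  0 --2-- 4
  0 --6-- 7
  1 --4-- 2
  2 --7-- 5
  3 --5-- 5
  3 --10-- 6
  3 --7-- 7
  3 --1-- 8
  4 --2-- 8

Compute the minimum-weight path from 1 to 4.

Using Dijkstra's algorithm from vertex 1:
Shortest path: 1 -> 2 -> 5 -> 3 -> 8 -> 4
Total weight: 4 + 7 + 5 + 1 + 2 = 19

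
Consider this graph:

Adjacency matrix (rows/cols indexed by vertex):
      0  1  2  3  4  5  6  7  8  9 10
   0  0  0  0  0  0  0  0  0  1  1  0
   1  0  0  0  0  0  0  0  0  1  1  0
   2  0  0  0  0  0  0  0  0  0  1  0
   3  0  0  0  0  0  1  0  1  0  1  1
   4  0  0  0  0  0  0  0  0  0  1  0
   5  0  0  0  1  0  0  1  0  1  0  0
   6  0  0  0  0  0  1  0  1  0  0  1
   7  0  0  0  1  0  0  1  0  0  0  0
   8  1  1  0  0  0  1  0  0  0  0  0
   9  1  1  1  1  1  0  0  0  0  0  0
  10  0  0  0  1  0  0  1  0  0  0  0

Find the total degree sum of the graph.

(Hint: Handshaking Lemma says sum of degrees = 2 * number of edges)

Count edges: 14 edges.
By Handshaking Lemma: sum of degrees = 2 * 14 = 28.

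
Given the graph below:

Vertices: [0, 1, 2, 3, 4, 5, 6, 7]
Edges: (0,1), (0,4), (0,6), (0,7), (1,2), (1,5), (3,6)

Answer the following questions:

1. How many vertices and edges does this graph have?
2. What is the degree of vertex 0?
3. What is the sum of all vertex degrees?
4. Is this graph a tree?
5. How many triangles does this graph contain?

Count: 8 vertices, 7 edges.
Vertex 0 has neighbors [1, 4, 6, 7], degree = 4.
Handshaking lemma: 2 * 7 = 14.
A graph is a tree iff it is connected and has exactly n-1 edges. This graph is connected (all 8 vertices in one component) and has 8-1 = 7 edges. It is a tree.
Number of triangles = 0.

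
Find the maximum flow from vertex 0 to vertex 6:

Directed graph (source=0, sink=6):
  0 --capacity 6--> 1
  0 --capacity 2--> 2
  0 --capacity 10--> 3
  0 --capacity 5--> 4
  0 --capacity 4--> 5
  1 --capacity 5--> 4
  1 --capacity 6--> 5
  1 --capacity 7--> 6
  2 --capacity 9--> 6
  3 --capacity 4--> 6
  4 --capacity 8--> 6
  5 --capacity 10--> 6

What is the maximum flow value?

Computing max flow:
  Flow on (0->1): 6/6
  Flow on (0->2): 2/2
  Flow on (0->3): 4/10
  Flow on (0->4): 5/5
  Flow on (0->5): 4/4
  Flow on (1->6): 6/7
  Flow on (2->6): 2/9
  Flow on (3->6): 4/4
  Flow on (4->6): 5/8
  Flow on (5->6): 4/10
Maximum flow = 21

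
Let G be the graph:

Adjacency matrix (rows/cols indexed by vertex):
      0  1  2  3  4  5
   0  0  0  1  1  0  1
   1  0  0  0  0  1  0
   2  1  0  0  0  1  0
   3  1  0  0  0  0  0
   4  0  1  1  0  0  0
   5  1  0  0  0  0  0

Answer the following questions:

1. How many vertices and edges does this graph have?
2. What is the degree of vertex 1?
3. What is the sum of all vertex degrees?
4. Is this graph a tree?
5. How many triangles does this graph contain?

Count: 6 vertices, 5 edges.
Vertex 1 has neighbors [4], degree = 1.
Handshaking lemma: 2 * 5 = 10.
A graph is a tree iff it is connected and has exactly n-1 edges. This graph is connected (all 6 vertices in one component) and has 6-1 = 5 edges. It is a tree.
Number of triangles = 0.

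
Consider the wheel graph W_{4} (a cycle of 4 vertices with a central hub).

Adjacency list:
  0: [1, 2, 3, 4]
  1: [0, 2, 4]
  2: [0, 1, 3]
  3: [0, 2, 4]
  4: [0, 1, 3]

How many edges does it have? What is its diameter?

Wheel graph W_{4}: 4 cycle edges + 4 spoke edges = 8 edges.
The hub is distance 1 from all cycle vertices. Max distance between cycle vertices through hub is 2.
Diameter = 2.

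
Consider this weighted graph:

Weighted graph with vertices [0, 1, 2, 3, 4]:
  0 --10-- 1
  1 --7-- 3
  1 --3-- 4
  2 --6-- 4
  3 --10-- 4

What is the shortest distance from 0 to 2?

Using Dijkstra's algorithm from vertex 0:
Shortest path: 0 -> 1 -> 4 -> 2
Total weight: 10 + 3 + 6 = 19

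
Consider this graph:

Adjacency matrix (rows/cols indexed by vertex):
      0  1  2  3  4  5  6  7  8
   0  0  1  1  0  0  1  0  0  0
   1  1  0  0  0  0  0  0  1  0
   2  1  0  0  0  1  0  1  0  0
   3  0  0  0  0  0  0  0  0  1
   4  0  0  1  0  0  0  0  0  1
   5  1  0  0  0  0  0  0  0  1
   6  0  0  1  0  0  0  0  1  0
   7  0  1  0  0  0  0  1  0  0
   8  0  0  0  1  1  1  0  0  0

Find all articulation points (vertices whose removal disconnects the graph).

An articulation point is a vertex whose removal disconnects the graph.
Articulation points: [8]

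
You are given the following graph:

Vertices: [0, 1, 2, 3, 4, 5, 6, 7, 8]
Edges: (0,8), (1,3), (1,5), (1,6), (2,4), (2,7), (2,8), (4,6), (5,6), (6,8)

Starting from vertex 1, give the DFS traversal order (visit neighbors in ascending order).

DFS from vertex 1 (neighbors processed in ascending order):
Visit order: 1, 3, 5, 6, 4, 2, 7, 8, 0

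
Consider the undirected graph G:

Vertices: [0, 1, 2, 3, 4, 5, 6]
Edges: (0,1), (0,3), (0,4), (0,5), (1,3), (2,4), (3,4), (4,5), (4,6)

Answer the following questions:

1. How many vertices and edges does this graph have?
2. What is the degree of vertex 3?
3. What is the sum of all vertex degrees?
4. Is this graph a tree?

Count: 7 vertices, 9 edges.
Vertex 3 has neighbors [0, 1, 4], degree = 3.
Handshaking lemma: 2 * 9 = 18.
A tree on 7 vertices has 6 edges. This graph has 9 edges (3 extra). Not a tree.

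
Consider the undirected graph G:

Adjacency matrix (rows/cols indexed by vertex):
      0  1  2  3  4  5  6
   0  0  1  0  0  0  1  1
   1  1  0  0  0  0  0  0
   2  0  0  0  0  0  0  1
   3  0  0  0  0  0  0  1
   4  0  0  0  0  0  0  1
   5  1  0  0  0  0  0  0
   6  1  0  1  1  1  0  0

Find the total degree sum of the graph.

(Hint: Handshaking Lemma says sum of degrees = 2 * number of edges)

Count edges: 6 edges.
By Handshaking Lemma: sum of degrees = 2 * 6 = 12.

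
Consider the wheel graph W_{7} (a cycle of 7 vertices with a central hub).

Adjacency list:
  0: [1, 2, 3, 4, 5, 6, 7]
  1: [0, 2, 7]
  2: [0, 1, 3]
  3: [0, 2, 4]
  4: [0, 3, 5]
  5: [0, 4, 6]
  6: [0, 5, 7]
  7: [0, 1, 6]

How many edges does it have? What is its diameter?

Wheel graph W_{7}: 7 cycle edges + 7 spoke edges = 14 edges.
The hub is distance 1 from all cycle vertices. Max distance between cycle vertices through hub is 2.
Diameter = 2.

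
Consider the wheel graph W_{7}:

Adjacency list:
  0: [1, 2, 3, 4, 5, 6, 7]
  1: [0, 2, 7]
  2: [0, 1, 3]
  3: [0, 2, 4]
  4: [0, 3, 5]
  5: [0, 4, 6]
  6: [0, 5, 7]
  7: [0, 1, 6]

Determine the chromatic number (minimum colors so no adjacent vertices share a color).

W_{7} = C_{7} plus a hub adjacent to every cycle vertex.
The outer cycle needs 3 colors (odd cycle); the hub is adjacent to all of them so needs a fresh color.
Chromatic number = 3 + 1 = 4.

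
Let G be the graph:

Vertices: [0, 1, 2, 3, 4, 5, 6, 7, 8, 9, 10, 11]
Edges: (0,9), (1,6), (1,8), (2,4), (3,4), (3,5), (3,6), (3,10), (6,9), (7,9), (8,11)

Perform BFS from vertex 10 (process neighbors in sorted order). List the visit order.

BFS from vertex 10 (neighbors processed in ascending order):
Visit order: 10, 3, 4, 5, 6, 2, 1, 9, 8, 0, 7, 11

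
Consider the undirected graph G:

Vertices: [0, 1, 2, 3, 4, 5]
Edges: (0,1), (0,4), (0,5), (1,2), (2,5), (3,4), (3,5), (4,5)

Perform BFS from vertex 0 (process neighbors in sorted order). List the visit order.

BFS from vertex 0 (neighbors processed in ascending order):
Visit order: 0, 1, 4, 5, 2, 3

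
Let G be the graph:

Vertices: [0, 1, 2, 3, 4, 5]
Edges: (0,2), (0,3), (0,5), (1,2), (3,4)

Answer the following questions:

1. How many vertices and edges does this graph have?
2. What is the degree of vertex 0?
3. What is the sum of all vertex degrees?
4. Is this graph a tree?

Count: 6 vertices, 5 edges.
Vertex 0 has neighbors [2, 3, 5], degree = 3.
Handshaking lemma: 2 * 5 = 10.
A graph is a tree iff it is connected and has exactly n-1 edges. This graph is connected (all 6 vertices in one component) and has 6-1 = 5 edges. It is a tree.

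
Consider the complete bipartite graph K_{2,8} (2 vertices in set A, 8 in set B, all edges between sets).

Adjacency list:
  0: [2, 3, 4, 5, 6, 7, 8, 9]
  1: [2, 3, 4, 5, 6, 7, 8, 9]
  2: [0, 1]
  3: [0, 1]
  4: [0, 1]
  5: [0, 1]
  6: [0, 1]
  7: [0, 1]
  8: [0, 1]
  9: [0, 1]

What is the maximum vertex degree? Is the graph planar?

Set-A vertices have degree 8; set-B vertices have degree 2. Maximum degree = max(2,8) = 8.
min(2,8) <= 2, so K_{2,8} avoids a K_{3,3} subdivision and is planar.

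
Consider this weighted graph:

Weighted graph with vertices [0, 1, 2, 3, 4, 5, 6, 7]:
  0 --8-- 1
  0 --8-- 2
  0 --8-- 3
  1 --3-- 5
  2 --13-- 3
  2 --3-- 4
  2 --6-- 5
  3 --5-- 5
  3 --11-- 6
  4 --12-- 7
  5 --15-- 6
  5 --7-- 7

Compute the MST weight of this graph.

Applying Kruskal's algorithm (sort edges by weight, add if no cycle):
  Add (1,5) w=3
  Add (2,4) w=3
  Add (3,5) w=5
  Add (2,5) w=6
  Add (5,7) w=7
  Add (0,2) w=8
  Skip (0,1) w=8 (creates cycle)
  Skip (0,3) w=8 (creates cycle)
  Add (3,6) w=11
  Skip (4,7) w=12 (creates cycle)
  Skip (2,3) w=13 (creates cycle)
  Skip (5,6) w=15 (creates cycle)
MST weight = 43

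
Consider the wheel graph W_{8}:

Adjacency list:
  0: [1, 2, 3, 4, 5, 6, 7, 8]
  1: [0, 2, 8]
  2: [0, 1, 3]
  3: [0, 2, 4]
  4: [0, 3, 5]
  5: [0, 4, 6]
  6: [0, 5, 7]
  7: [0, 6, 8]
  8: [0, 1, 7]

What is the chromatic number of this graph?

W_{8} = C_{8} plus a hub adjacent to every cycle vertex.
The outer cycle needs 2 colors (even cycle); the hub is adjacent to all of them so needs a fresh color.
Chromatic number = 2 + 1 = 3.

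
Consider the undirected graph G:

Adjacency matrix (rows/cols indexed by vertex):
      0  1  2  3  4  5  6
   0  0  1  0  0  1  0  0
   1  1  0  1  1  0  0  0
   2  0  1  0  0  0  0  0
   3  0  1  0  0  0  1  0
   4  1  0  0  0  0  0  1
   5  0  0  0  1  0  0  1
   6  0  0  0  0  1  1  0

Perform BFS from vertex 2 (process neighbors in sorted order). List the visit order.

BFS from vertex 2 (neighbors processed in ascending order):
Visit order: 2, 1, 0, 3, 4, 5, 6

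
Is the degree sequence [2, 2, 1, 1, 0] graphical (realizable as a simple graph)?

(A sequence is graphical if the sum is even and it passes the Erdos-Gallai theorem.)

Sum of degrees = 6. Sum is even and passes Erdos-Gallai. The sequence IS graphical.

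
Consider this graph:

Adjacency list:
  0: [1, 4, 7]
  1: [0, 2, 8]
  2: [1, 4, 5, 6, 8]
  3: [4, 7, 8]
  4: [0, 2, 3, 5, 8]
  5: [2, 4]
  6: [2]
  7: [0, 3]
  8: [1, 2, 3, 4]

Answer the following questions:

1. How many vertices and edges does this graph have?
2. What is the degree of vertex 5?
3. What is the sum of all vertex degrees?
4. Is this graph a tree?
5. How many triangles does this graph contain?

Count: 9 vertices, 14 edges.
Vertex 5 has neighbors [2, 4], degree = 2.
Handshaking lemma: 2 * 14 = 28.
A tree on 9 vertices has 8 edges. This graph has 14 edges (6 extra). Not a tree.
Number of triangles = 4.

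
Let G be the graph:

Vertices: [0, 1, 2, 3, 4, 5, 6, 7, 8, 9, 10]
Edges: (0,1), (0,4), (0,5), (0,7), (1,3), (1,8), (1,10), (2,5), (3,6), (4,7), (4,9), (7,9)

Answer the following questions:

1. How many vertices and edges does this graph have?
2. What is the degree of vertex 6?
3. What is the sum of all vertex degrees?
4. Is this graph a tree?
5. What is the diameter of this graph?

Count: 11 vertices, 12 edges.
Vertex 6 has neighbors [3], degree = 1.
Handshaking lemma: 2 * 12 = 24.
A tree on 11 vertices has 10 edges. This graph has 12 edges (2 extra). Not a tree.
Diameter (longest shortest path) = 5.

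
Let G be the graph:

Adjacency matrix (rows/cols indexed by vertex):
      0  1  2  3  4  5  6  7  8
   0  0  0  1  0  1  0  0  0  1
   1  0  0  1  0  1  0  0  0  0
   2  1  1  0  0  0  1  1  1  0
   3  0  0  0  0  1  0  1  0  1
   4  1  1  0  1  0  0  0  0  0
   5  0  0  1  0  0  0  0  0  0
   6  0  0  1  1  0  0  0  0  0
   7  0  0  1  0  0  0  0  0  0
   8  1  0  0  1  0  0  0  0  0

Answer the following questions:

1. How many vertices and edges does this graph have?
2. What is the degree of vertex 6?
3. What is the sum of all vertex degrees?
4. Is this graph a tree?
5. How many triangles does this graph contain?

Count: 9 vertices, 11 edges.
Vertex 6 has neighbors [2, 3], degree = 2.
Handshaking lemma: 2 * 11 = 22.
A tree on 9 vertices has 8 edges. This graph has 11 edges (3 extra). Not a tree.
Number of triangles = 0.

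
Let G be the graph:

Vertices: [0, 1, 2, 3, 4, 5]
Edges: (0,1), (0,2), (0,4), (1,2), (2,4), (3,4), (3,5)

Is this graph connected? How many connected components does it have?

Checking connectivity: the graph has 1 connected component(s).
All vertices are reachable from each other. The graph IS connected.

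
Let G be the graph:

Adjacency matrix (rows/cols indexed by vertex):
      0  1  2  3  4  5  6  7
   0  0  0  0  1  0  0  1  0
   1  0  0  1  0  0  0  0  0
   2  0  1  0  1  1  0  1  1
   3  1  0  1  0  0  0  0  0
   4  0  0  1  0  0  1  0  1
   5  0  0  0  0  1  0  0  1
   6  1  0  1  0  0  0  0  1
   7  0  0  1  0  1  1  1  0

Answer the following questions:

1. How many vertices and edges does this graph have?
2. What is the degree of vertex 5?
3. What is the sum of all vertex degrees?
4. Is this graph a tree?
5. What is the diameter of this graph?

Count: 8 vertices, 11 edges.
Vertex 5 has neighbors [4, 7], degree = 2.
Handshaking lemma: 2 * 11 = 22.
A tree on 8 vertices has 7 edges. This graph has 11 edges (4 extra). Not a tree.
Diameter (longest shortest path) = 3.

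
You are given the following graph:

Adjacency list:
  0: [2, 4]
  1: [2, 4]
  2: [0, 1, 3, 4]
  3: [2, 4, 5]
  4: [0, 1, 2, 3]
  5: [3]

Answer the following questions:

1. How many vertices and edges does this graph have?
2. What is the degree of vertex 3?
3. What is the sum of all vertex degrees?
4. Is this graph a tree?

Count: 6 vertices, 8 edges.
Vertex 3 has neighbors [2, 4, 5], degree = 3.
Handshaking lemma: 2 * 8 = 16.
A tree on 6 vertices has 5 edges. This graph has 8 edges (3 extra). Not a tree.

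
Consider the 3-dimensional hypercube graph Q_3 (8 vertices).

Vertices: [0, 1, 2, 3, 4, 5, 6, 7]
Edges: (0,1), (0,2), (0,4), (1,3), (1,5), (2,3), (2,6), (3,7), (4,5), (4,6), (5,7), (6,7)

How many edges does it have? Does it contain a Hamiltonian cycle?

Q_3 has 8 * 3 / 2 = 12 edges.
Q_3 (d >= 2) always has a Hamiltonian cycle: a 3-bit cyclic Gray code visits every vertex exactly once and returns to the start.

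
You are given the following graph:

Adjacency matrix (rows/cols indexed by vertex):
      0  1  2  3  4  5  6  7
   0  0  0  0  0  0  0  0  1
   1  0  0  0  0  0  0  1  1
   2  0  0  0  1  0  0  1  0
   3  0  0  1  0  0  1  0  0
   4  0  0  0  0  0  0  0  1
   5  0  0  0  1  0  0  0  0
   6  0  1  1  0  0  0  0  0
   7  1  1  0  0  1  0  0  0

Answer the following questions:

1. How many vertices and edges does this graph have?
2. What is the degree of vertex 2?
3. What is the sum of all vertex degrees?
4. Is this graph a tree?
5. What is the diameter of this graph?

Count: 8 vertices, 7 edges.
Vertex 2 has neighbors [3, 6], degree = 2.
Handshaking lemma: 2 * 7 = 14.
A graph is a tree iff it is connected and has exactly n-1 edges. This graph is connected (all 8 vertices in one component) and has 8-1 = 7 edges. It is a tree.
Diameter (longest shortest path) = 6.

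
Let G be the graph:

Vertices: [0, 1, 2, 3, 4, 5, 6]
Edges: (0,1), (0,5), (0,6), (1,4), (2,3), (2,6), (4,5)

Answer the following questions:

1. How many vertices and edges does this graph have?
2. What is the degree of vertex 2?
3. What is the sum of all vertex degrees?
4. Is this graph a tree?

Count: 7 vertices, 7 edges.
Vertex 2 has neighbors [3, 6], degree = 2.
Handshaking lemma: 2 * 7 = 14.
A tree on 7 vertices has 6 edges. This graph has 7 edges (1 extra). Not a tree.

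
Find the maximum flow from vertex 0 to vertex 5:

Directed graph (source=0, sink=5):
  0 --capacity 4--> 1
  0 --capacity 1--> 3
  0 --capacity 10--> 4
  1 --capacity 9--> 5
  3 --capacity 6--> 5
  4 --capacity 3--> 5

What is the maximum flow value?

Computing max flow:
  Flow on (0->1): 4/4
  Flow on (0->3): 1/1
  Flow on (0->4): 3/10
  Flow on (1->5): 4/9
  Flow on (3->5): 1/6
  Flow on (4->5): 3/3
Maximum flow = 8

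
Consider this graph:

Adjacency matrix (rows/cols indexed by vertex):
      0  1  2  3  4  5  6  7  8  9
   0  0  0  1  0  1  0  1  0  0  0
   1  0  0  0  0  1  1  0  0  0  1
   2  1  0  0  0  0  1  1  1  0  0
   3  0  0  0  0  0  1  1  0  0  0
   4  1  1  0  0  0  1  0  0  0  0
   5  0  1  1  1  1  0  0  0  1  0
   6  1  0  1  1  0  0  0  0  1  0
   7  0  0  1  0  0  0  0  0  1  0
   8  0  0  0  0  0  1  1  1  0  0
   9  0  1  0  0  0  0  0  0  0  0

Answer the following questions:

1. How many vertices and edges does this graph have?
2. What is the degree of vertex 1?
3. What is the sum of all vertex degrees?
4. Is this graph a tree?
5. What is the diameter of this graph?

Count: 10 vertices, 15 edges.
Vertex 1 has neighbors [4, 5, 9], degree = 3.
Handshaking lemma: 2 * 15 = 30.
A tree on 10 vertices has 9 edges. This graph has 15 edges (6 extra). Not a tree.
Diameter (longest shortest path) = 4.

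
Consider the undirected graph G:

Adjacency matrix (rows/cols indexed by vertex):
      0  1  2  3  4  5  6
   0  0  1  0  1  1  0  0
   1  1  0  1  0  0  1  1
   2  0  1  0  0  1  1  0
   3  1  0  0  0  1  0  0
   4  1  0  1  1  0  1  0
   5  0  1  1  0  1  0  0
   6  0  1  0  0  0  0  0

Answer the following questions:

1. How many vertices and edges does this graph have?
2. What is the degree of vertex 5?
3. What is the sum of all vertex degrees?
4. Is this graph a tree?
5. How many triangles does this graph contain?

Count: 7 vertices, 10 edges.
Vertex 5 has neighbors [1, 2, 4], degree = 3.
Handshaking lemma: 2 * 10 = 20.
A tree on 7 vertices has 6 edges. This graph has 10 edges (4 extra). Not a tree.
Number of triangles = 3.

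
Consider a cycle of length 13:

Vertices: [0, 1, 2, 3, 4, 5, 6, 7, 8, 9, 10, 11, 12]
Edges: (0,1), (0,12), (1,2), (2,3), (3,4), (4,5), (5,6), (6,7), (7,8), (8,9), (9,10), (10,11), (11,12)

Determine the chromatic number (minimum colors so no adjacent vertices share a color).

This is an odd cycle (C_13). Odd cycles are not bipartite (any 2-coloring forces two adjacent vertices to match), and 3 colors suffice.
Chromatic number = 3.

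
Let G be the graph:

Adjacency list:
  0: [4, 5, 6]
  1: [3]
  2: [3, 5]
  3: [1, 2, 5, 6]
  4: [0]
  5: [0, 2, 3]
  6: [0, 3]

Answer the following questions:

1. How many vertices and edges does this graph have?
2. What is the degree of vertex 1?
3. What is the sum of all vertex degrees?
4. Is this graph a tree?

Count: 7 vertices, 8 edges.
Vertex 1 has neighbors [3], degree = 1.
Handshaking lemma: 2 * 8 = 16.
A tree on 7 vertices has 6 edges. This graph has 8 edges (2 extra). Not a tree.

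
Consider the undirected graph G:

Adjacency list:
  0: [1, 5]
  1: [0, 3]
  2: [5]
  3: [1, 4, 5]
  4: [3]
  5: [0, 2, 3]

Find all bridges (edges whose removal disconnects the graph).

A bridge is an edge whose removal increases the number of connected components.
Bridges found: (2,5), (3,4)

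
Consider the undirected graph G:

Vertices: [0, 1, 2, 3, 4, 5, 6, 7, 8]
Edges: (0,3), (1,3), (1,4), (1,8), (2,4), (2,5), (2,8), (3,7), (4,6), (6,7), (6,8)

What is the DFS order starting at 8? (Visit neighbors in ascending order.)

DFS from vertex 8 (neighbors processed in ascending order):
Visit order: 8, 1, 3, 0, 7, 6, 4, 2, 5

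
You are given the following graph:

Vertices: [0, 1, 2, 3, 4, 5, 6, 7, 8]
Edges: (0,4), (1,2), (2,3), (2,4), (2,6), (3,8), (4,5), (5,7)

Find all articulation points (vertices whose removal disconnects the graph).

An articulation point is a vertex whose removal disconnects the graph.
Articulation points: [2, 3, 4, 5]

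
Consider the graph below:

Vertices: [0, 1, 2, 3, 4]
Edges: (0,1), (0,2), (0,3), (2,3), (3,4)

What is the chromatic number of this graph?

The graph has a maximum clique of size 3 (lower bound on chromatic number).
A valid 3-coloring: {0: 0, 1: 1, 2: 2, 3: 1, 4: 0}.
Chromatic number = 3.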